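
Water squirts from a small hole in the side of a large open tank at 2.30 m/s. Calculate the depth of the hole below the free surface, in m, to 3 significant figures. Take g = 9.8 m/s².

Inverting v = √(2gh) gives h = v² / 2g.
h = 2.30²/(2·9.8) = 5.29/19.60 = 0.270 m.

h = 0.270 m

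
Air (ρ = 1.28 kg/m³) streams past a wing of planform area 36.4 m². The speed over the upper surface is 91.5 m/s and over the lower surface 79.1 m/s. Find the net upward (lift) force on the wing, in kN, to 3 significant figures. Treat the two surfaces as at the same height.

From P + ½ρv² = const at equal height, P_low − P_up = ½ρ(v_up² − v_low²).
ΔP = ½·1.28·(91.5² − 79.1²) = 1350 Pa.
Lift = ΔP · A = 1350 × 36.4 = 49300 N.

49.3 kN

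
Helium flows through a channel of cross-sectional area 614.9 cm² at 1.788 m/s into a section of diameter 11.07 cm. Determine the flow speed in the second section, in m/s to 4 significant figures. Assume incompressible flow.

By continuity, v₂ = v₁·A₁/A₂ = 1.788·(614.9/96.25) = 11.42 m/s.

v₂ ≈ 11.42 m/s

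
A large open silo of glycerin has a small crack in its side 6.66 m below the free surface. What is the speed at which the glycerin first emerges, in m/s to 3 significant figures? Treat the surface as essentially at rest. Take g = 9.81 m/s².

v = 11.4 m/s

With the surface at rest and both surface and jet at atmospheric pressure, Bernoulli gives ρg h = ½ρv², so v = √(2gh) = √(2·9.81·6.66) = 11.4 m/s.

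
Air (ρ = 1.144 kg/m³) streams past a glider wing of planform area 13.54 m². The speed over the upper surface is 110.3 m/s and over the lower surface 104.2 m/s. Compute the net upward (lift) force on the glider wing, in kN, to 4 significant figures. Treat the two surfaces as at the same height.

With equal heights on the two surfaces, Bernoulli gives P_lower − P_upper = ½ρ(v_upper² − v_lower²).
ΔP = ½·1.144·(110.3² − 104.2²) = 748.4 Pa.
Lift = ΔP · A = 748.4 × 13.54 = 10130 N.

10.13 kN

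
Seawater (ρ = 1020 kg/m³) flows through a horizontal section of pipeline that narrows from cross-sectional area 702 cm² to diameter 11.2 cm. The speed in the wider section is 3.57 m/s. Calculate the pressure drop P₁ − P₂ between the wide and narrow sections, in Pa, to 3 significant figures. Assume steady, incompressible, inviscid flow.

By continuity, v₂ = v₁·A₁/A₂ = 3.57·(702/98.5) = 25.4 m/s.
Along the horizontal streamline, P + ½ρv² is constant.
P₁ − P₂ = ½·1020·(25.4² − 3.57²) = ½·1020·634 = 324000 Pa.

324000 Pa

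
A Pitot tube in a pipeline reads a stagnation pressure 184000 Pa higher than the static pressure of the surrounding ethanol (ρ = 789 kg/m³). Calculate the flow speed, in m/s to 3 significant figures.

v = 21.6 m/s

At the stagnation point the flow is brought to rest, so Bernoulli gives P_stag − P_static = ½ρv².
v = √(2ΔP/ρ) = √(2·184000/789) = 21.6 m/s.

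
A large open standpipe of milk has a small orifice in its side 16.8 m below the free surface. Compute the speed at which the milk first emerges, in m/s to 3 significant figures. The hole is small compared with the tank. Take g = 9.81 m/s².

Torricelli's result v = √(2gh) gives v = √(2·9.81·16.8) = 18.2 m/s.

v = 18.2 m/s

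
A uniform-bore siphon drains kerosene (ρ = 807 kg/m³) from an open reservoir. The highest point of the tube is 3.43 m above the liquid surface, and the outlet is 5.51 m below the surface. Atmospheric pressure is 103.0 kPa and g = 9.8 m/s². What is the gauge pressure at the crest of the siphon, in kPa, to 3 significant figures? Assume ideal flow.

The outlet speed comes from Torricelli: v = √(2g·5.51) = 10.4 m/s.
Continuity keeps v the same throughout the tube; from surface to crest, P_atm + 0 = P_top + ½ρv² + ρg·h_top.
P_top = 103000 − ½·807·10.4² − 807·9.8·3.43 = 32300 Pa. So P_gauge = P_top − P_atm = -70700 Pa.

P_gauge ≈ -70.7 kPa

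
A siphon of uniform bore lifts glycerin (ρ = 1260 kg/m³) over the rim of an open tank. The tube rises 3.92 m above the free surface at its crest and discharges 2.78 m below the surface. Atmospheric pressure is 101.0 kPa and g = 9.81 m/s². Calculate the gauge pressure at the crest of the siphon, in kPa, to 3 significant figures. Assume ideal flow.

P_gauge ≈ -82.8 kPa

Bernoulli surface→outlet gives ½v² = g·h_out, so v = √(2·9.81·2.78) = 7.39 m/s.
Continuity keeps v the same throughout the tube; from surface to crest, P_atm + 0 = P_top + ½ρv² + ρg·h_top.
P_top = 101000 − ½·1260·7.39² − 1260·9.81·3.92 = 18200 Pa. So P_gauge = P_top − P_atm = -82800 Pa.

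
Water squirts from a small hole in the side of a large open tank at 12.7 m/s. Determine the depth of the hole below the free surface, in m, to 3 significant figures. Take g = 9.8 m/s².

h ≈ 8.23 m

Torricelli: v = √(2gh), so h = v²/(2g).
h = 12.7²/(2·9.8) = 161/19.60 = 8.23 m.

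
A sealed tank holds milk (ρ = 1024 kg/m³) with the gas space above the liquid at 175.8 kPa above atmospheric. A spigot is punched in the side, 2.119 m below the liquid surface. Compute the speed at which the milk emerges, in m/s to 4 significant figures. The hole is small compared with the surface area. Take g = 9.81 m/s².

v ≈ 19.62 m/s

Take point 1 at the surface (v₁ ≈ 0) and point 2 at the hole (at atmospheric pressure). Bernoulli: P₁ + ρg h = P_atm + ½ρv₂².
With P₁ − P_atm = 175800 Pa, v₂ = √(2gh + 2ΔP/ρ) = √(2·9.81·2.119 + 2·175800/1024) = 19.62 m/s.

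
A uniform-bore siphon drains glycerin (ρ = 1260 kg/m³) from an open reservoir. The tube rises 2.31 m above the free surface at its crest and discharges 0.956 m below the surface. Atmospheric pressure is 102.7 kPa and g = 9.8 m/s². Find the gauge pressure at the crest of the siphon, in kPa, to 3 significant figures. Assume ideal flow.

P_gauge = -40.3 kPa

Bernoulli surface→outlet gives ½v² = g·h_out, so v = √(2·9.8·0.956) = 4.33 m/s.
The bore is uniform, so the speed at the crest is the same v. Bernoulli surface→crest: P_atm = P_top + ½ρv² + ρg·h_top.
P_top = 102700 − ½·1260·4.33² − 1260·9.8·2.31 = 62400 Pa. So P_gauge = P_top − P_atm = -40300 Pa.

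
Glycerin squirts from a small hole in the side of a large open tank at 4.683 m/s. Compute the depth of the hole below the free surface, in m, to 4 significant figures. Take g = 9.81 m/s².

1.118 m

For a small hole in a large open tank, ½v² = gh, giving h = v²/(2g).
h = 4.683²/(2·9.81) = 21.93/19.62 = 1.118 m.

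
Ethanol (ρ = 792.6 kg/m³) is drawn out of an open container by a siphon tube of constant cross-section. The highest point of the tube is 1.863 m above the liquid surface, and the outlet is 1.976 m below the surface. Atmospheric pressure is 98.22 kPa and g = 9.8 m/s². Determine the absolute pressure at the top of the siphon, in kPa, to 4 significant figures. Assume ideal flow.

P_top ≈ 68.40 kPa

Bernoulli surface→outlet gives ½v² = g·h_out, so v = √(2·9.8·1.976) = 6.223 m/s.
Continuity keeps v the same throughout the tube; from surface to crest, P_atm + 0 = P_top + ½ρv² + ρg·h_top.
P_top = 98220 − ½·792.6·6.223² − 792.6·9.8·1.863 = 68400 Pa.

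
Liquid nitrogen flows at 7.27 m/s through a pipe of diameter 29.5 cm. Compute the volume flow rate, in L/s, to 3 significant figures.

497 L/s

Q = A·v = 0.0683 m² × 7.27 m/s = 0.497 m³/s.
Converting: 0.497 m³/s × 1000 = 497 L/s.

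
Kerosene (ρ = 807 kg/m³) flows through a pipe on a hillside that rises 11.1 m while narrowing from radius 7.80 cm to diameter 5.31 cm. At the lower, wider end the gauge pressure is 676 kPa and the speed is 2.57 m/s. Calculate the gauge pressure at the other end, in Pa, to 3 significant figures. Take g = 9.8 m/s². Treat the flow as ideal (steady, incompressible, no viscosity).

P₂ ≈ 392000 Pa

The volume flow rate is constant, so v₂ = (A₁/A₂)v₁ = (191/22.1)·2.57 = 22.2 m/s.
Energy conservation along the streamline gives P₂ = P₁ − ½ρ(v₂² − v₁²) − ρg(h₂ − h₁).
P₂ = 676000 + ½·807·(2.57² − 22.2²) − 807·9.8·(+11.1) = 676000 + (-196000) − (87800) = 392000 Pa.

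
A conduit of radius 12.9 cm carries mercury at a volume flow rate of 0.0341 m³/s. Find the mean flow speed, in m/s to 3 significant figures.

0.652 m/s

Q = 0.0341 m³/s = 0.0341 m³/s.
v = Q/A = 0.0341 / 0.0523 = 0.652 m/s.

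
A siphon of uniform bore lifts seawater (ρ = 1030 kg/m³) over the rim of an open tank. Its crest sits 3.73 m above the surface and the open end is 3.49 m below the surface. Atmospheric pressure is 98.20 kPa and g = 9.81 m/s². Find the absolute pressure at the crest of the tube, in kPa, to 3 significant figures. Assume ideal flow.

Bernoulli surface→outlet gives ½v² = g·h_out, so v = √(2·9.81·3.49) = 8.27 m/s.
The bore is uniform, so the speed at the crest is the same v. Bernoulli surface→crest: P_atm = P_top + ½ρv² + ρg·h_top.
P_top = 98200 − ½·1030·8.27² − 1030·9.81·3.73 = 25200 Pa.

P_top ≈ 25.2 kPa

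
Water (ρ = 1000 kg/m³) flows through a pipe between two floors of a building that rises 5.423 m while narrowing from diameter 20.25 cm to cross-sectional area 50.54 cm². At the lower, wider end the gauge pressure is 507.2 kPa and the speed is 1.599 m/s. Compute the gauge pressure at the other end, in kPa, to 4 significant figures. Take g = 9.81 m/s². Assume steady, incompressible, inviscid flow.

P₂ ≈ 403.4 kPa

By continuity, v₂ = v₁·A₁/A₂ = 1.599·(322.1/50.54) = 10.19 m/s.
Applying Bernoulli between the two ends and solving for P₂: P₂ = P₁ + ½ρ(v₁² − v₂²) − ρgΔh.
P₂ = 507200 + ½·1000·(1.599² − 10.19²) − 1000·9.81·(+5.423) = 507200 + (-50630) − (53200) = 403400 Pa.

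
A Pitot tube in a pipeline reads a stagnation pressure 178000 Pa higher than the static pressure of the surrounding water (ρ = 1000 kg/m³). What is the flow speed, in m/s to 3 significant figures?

18.9 m/s

Bernoulli between the free stream and the stagnation point: ½ρv² = P_stag − P_static.
v = √(2ΔP/ρ) = √(2·178000/1000) = 18.9 m/s.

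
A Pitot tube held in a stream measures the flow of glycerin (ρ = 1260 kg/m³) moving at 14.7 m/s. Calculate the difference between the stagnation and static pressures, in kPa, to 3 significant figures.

At the stagnation point the flow is brought to rest, so Bernoulli gives P_stag − P_static = ½ρv².
ΔP = ½·1260·14.7² = 136000 Pa.

ΔP ≈ 136 kPa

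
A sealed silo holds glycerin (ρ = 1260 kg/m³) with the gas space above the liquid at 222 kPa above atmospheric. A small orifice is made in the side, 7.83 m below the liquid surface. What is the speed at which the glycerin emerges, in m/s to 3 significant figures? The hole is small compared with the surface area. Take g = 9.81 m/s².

v ≈ 22.5 m/s

Take point 1 at the surface (v₁ ≈ 0) and point 2 at the hole (at atmospheric pressure). Bernoulli: P₁ + ρg h = P_atm + ½ρv₂².
With P₁ − P_atm = 222000 Pa, v₂ = √(2gh + 2ΔP/ρ) = √(2·9.81·7.83 + 2·222000/1260) = 22.5 m/s.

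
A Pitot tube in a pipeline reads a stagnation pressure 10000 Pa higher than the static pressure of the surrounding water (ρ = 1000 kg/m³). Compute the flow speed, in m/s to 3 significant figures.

v ≈ 4.47 m/s

At the stagnation point the flow is brought to rest, so Bernoulli gives P_stag − P_static = ½ρv².
v = √(2ΔP/ρ) = √(2·10000/1000) = 4.47 m/s.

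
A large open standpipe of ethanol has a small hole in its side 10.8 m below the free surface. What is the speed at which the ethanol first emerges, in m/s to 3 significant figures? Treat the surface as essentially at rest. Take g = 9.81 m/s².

Bernoulli from surface to hole (P equal, v_surface ≈ 0): v = √(2gh) = √(2×9.81×10.8) = 14.6 m/s.

v ≈ 14.6 m/s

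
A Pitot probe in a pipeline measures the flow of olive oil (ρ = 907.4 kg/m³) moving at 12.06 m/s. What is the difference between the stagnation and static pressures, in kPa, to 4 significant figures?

The dynamic pressure equals the rise in static pressure at the stagnation point: ΔP = ½ρv².
ΔP = ½·907.4·12.06² = 65990 Pa.

ΔP ≈ 65.99 kPa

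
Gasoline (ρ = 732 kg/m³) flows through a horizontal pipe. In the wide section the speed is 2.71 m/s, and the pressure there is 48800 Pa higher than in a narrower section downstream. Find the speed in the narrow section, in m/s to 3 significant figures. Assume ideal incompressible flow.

11.9 m/s

Horizontal Bernoulli: P₁ + ½ρv₁² = P₂ + ½ρv₂², so v₂² = v₁² + 2(P₁ − P₂)/ρ.
v₂ = √(2.71² + 2·48800/732) = √(7.34 + 133) = 11.9 m/s.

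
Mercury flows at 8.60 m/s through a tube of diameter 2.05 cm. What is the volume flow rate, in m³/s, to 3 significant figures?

Q ≈ 0.00284 m³/s

Q = A·v = 0.000330 m² × 8.60 m/s = 0.00284 m³/s.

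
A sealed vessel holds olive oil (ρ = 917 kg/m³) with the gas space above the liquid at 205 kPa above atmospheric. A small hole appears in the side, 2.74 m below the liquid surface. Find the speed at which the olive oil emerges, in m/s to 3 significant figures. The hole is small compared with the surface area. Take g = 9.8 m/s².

Take point 1 at the surface (v₁ ≈ 0) and point 2 at the hole (at atmospheric pressure). Bernoulli: P₁ + ρg h = P_atm + ½ρv₂².
With P₁ − P_atm = 205000 Pa, v₂ = √(2gh + 2ΔP/ρ) = √(2·9.8·2.74 + 2·205000/917) = 22.4 m/s.

v ≈ 22.4 m/s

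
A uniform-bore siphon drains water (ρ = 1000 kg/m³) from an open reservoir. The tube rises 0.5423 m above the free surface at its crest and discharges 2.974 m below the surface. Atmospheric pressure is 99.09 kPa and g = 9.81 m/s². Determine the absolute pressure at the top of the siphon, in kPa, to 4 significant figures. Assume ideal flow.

64.60 kPa

Bernoulli surface→outlet gives ½v² = g·h_out, so v = √(2·9.81·2.974) = 7.639 m/s.
The bore is uniform, so the speed at the crest is the same v. Bernoulli surface→crest: P_atm = P_top + ½ρv² + ρg·h_top.
P_top = 99090 − ½·1000·7.639² − 1000·9.81·0.5423 = 64600 Pa.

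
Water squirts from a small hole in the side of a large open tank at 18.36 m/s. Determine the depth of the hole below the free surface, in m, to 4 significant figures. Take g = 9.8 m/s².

Torricelli: v = √(2gh), so h = v²/(2g).
h = 18.36²/(2·9.8) = 337.1/19.60 = 17.20 m.

h = 17.20 m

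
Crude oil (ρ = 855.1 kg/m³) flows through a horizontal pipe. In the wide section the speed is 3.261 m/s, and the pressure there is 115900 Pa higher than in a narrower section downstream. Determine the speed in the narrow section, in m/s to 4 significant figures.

With h₁ = h₂, rearranging Bernoulli gives v₂ = √(v₁² + 2ΔP/ρ).
v₂ = √(3.261² + 2·115900/855.1) = √(10.63 + 271.1) = 16.78 m/s.

v₂ = 16.78 m/s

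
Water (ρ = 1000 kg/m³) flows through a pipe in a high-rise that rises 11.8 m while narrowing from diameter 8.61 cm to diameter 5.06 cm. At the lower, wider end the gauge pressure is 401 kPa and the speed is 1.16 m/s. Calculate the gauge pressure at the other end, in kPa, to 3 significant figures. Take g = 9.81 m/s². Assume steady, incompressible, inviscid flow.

The volume flow rate is constant, so v₂ = (A₁/A₂)v₁ = (58.2/20.1)·1.16 = 3.36 m/s.
Energy conservation along the streamline gives P₂ = P₁ − ½ρ(v₂² − v₁²) − ρg(h₂ − h₁).
P₂ = 401000 + ½·1000·(1.16² − 3.36²) − 1000·9.81·(+11.8) = 401000 + (-4970) − (116000) = 280000 Pa.

P₂ ≈ 280 kPa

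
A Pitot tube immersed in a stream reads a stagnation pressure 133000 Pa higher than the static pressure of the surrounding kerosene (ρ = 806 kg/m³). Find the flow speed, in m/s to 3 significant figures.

v ≈ 18.2 m/s

Bernoulli between the free stream and the stagnation point: ½ρv² = P_stag − P_static.
v = √(2ΔP/ρ) = √(2·133000/806) = 18.2 m/s.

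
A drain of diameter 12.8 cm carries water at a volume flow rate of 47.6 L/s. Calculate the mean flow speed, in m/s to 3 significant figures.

Q = 47.6 L/s = 0.0476 m³/s.
v = Q/A = 0.0476 / 0.0129 = 3.70 m/s.

v ≈ 3.70 m/s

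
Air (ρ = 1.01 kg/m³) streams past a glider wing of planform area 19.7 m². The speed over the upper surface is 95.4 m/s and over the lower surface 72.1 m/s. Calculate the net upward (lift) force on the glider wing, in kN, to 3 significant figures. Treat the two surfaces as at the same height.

38.8 kN

From P + ½ρv² = const at equal height, P_low − P_up = ½ρ(v_up² − v_low²).
ΔP = ½·1.01·(95.4² − 72.1²) = 1970 Pa.
Lift = ΔP · A = 1970 × 19.7 = 38800 N.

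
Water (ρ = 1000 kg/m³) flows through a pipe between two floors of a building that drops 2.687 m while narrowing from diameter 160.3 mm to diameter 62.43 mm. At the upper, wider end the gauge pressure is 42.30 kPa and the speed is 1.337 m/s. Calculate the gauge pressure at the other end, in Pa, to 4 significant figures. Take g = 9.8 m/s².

Continuity gives A₁v₁ = A₂v₂, so v₂ = (201.8 cm²)/(30.61 cm²) × 1.337 m/s = 8.815 m/s.
Applying Bernoulli between the two ends and solving for P₂: P₂ = P₁ + ½ρ(v₁² − v₂²) − ρgΔh.
P₂ = 42300 + ½·1000·(1.337² − 8.815²) − 1000·9.8·(−2.687) = 42300 + (-37960) − (-26330) = 30680 Pa.

P₂ ≈ 30680 Pa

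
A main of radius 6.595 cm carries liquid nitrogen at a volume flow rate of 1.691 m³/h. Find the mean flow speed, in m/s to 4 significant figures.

0.03438 m/s

Q = 1.691 m³/h = 0.0004697 m³/s.
v = Q/A = 0.0004697 / 0.01366 = 0.03438 m/s.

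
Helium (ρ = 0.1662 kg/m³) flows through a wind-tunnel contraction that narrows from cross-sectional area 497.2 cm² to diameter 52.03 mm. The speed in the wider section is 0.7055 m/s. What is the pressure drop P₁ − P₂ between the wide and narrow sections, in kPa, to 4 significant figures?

ΔP ≈ 0.02258 kPa

By continuity, v₂ = v₁·A₁/A₂ = 0.7055·(497.2/21.26) = 16.50 m/s.
Bernoulli (h₁ = h₂): P₁ − P₂ = ½ρ(v₂² − v₁²).
P₁ − P₂ = ½·0.1662·(16.50² − 0.7055²) = ½·0.1662·271.7 = 22.58 Pa.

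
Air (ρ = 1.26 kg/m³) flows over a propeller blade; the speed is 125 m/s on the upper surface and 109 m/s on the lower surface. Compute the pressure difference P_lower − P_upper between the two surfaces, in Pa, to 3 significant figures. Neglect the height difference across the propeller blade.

2360 Pa

Bernoulli (same height): P_lower − P_upper = ½ρ(v_upper² − v_lower²).
ΔP = ½·1.26·(125² − 109²) = 2360 Pa.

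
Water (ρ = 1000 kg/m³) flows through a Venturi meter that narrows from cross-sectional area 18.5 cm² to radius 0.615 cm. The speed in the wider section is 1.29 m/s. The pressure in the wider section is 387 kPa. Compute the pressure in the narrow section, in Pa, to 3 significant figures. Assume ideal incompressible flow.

186000 Pa

The volume flow rate is constant, so v₂ = (A₁/A₂)v₁ = (18.5/1.19)·1.29 = 20.1 m/s.
Along the horizontal streamline, P + ½ρv² is constant.
P₂ = P₁ − ½ρ(v₂² − v₁²) = 387000 − ½·1000·(20.1² − 1.29²) = 387000 − 201000 = 186000 Pa.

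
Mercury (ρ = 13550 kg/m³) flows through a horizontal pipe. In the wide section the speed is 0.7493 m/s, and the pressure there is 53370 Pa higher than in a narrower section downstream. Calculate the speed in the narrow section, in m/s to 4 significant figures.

Along the level pipe P + ½ρv² is conserved, hence v₂² = v₁² + 2(P₁ − P₂)/ρ.
v₂ = √(0.7493² + 2·53370/13550) = √(0.5615 + 7.877) = 2.905 m/s.

2.905 m/s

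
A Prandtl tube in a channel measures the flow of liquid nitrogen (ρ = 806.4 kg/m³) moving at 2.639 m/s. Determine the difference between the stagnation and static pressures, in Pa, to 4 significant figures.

ΔP ≈ 2808 Pa

At the stagnation point the flow is brought to rest, so Bernoulli gives P_stag − P_static = ½ρv².
ΔP = ½·806.4·2.639² = 2808 Pa.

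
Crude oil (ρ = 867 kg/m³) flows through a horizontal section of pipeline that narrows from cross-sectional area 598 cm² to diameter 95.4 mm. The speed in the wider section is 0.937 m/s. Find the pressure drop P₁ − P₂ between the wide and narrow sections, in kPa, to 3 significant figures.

Mass conservation (A₁v₁ = A₂v₂) gives v₂ = 0.937 × 598/71.5 = 7.84 m/s.
Bernoulli (h₁ = h₂): P₁ − P₂ = ½ρ(v₂² − v₁²).
P₁ − P₂ = ½·867·(7.84² − 0.937²) = ½·867·60.6 = 26300 Pa.

ΔP ≈ 26.3 kPa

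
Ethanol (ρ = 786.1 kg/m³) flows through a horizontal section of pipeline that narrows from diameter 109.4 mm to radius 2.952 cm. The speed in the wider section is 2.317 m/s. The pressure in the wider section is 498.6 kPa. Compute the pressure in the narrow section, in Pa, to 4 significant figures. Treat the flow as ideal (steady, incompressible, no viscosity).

475800 Pa

By continuity, v₂ = v₁·A₁/A₂ = 2.317·(94.00/27.38) = 7.956 m/s.
Bernoulli (h₁ = h₂): P₁ − P₂ = ½ρ(v₂² − v₁²).
P₂ = P₁ − ½ρ(v₂² − v₁²) = 498600 − ½·786.1·(7.956² − 2.317²) = 498600 − 22770 = 475800 Pa.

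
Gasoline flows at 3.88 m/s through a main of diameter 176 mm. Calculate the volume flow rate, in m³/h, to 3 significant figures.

Q = A·v = 0.0243 m² × 3.88 m/s = 0.0944 m³/s.
Converting: 0.0944 m³/s × 3600 = 340 m³/h.

Q ≈ 340 m³/h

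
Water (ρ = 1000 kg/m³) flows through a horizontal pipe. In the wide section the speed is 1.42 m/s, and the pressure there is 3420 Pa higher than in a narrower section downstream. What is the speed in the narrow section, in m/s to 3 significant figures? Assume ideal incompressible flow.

Horizontal Bernoulli: P₁ + ½ρv₁² = P₂ + ½ρv₂², so v₂² = v₁² + 2(P₁ − P₂)/ρ.
v₂ = √(1.42² + 2·3420/1000) = √(2.02 + 6.84) = 2.98 m/s.

v₂ ≈ 2.98 m/s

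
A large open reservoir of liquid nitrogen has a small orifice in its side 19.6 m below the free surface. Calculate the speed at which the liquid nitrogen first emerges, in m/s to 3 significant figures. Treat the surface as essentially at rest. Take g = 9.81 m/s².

v = 19.6 m/s

The surface is effectively still and both ends are open, so ½v² = gh and v = √(2·9.81·19.6) = 19.6 m/s.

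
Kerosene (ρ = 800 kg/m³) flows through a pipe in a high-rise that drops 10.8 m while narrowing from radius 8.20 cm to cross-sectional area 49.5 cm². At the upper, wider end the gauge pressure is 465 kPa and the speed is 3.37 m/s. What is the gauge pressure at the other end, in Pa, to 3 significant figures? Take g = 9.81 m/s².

Mass conservation (A₁v₁ = A₂v₂) gives v₂ = 3.37 × 211/49.5 = 14.4 m/s.
Bernoulli: P₁ + ½ρv₁² + ρg h₁ = P₂ + ½ρv₂² + ρg h₂, so P₂ = P₁ + ½ρ(v₁² − v₂²) − ρg(h₂ − h₁).
P₂ = 465000 + ½·800·(3.37² − 14.4²) − 800·9.81·(−10.8) = 465000 + (-78200) − (-84800) = 472000 Pa.

P₂ = 472000 Pa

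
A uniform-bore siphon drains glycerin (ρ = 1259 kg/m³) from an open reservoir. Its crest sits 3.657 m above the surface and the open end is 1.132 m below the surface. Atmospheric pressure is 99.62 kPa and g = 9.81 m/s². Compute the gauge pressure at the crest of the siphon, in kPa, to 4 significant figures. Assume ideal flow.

P_gauge = -59.15 kPa

From the surface to the outlet (both open to atmosphere, surface at rest): v = √(2g·h_out) = √(2·9.81·1.132) = 4.713 m/s.
The bore is uniform, so the speed at the crest is the same v. Bernoulli surface→crest: P_atm = P_top + ½ρv² + ρg·h_top.
P_top = 99620 − ½·1259·4.713² − 1259·9.81·3.657 = 40470 Pa. So P_gauge = P_top − P_atm = -59150 Pa.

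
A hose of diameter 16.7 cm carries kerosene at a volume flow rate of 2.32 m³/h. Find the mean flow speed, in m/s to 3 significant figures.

v = 0.0294 m/s

Q = 2.32 m³/h = 0.000644 m³/s.
v = Q/A = 0.000644 / 0.0219 = 0.0294 m/s.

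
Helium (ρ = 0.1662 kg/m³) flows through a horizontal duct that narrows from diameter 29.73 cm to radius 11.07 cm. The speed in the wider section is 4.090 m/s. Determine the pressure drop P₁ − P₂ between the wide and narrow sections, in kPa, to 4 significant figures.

ΔP ≈ 0.003130 kPa

By continuity, v₂ = v₁·A₁/A₂ = 4.090·(694.2/385.0) = 7.375 m/s.
Along the horizontal streamline, P + ½ρv² is constant.
P₁ − P₂ = ½·0.1662·(7.375² − 4.090²) = ½·0.1662·37.66 = 3.130 Pa.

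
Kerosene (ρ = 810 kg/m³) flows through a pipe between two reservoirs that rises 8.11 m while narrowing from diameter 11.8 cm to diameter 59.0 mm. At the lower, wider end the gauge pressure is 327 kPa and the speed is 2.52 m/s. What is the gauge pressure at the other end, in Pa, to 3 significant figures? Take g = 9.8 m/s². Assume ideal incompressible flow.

The volume flow rate is constant, so v₂ = (A₁/A₂)v₁ = (109/27.3)·2.52 = 10.1 m/s.
Bernoulli: P₁ + ½ρv₁² + ρg h₁ = P₂ + ½ρv₂² + ρg h₂, so P₂ = P₁ + ½ρ(v₁² − v₂²) − ρg(h₂ − h₁).
P₂ = 327000 + ½·810·(2.52² − 10.1²) − 810·9.8·(+8.11) = 327000 + (-38600) − (64400) = 224000 Pa.

224000 Pa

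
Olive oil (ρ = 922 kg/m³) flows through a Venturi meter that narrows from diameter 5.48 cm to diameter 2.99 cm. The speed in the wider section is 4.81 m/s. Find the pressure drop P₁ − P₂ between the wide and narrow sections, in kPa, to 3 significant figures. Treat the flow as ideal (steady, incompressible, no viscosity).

Continuity gives A₁v₁ = A₂v₂, so v₂ = (23.6 cm²)/(7.02 cm²) × 4.81 m/s = 16.2 m/s.
Bernoulli (h₁ = h₂): P₁ − P₂ = ½ρ(v₂² − v₁²).
P₁ − P₂ = ½·922·(16.2² − 4.81²) = ½·922·238 = 110000 Pa.

ΔP ≈ 110 kPa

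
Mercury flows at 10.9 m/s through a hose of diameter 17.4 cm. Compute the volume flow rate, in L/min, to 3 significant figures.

Q = 15600 L/min

Q = A·v = 0.0238 m² × 10.9 m/s = 0.259 m³/s.
Converting: 0.259 m³/s × 60000 = 15600 L/min.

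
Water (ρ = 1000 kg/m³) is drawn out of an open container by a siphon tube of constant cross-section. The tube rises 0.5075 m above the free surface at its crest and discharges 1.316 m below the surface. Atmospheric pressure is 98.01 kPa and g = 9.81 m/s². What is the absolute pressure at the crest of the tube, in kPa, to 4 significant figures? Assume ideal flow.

P_top = 80.12 kPa

From the surface to the outlet (both open to atmosphere, surface at rest): v = √(2g·h_out) = √(2·9.81·1.316) = 5.081 m/s.
Continuity keeps v the same throughout the tube; from surface to crest, P_atm + 0 = P_top + ½ρv² + ρg·h_top.
P_top = 98010 − ½·1000·5.081² − 1000·9.81·0.5075 = 80120 Pa.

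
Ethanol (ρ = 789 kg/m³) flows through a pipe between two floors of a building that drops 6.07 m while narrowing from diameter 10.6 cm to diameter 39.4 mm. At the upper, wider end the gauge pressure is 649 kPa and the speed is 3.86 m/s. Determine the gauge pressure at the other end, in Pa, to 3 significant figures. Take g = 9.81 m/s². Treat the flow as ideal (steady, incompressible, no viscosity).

The volume flow rate is constant, so v₂ = (A₁/A₂)v₁ = (88.2/12.2)·3.86 = 27.9 m/s.
Applying Bernoulli between the two ends and solving for P₂: P₂ = P₁ + ½ρ(v₁² − v₂²) − ρgΔh.
P₂ = 649000 + ½·789·(3.86² − 27.9²) − 789·9.81·(−6.07) = 649000 + (-302000) − (-47000) = 394000 Pa.

394000 Pa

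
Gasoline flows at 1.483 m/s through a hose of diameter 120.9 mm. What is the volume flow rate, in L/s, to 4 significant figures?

Q = 17.02 L/s

Q = A·v = 0.01148 m² × 1.483 m/s = 0.01702 m³/s.
Converting: 0.01702 m³/s × 1000 = 17.02 L/s.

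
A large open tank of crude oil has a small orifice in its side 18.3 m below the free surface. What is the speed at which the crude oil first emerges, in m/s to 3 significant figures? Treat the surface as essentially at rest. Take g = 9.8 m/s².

Torricelli's result v = √(2gh) gives v = √(2·9.8·18.3) = 18.9 m/s.

v ≈ 18.9 m/s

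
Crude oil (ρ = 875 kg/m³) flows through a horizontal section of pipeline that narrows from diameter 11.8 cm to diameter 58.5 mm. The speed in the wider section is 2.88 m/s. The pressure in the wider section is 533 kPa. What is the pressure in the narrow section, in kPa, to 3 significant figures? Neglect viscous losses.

P₂ ≈ 477 kPa

By continuity, v₂ = v₁·A₁/A₂ = 2.88·(109/26.9) = 11.7 m/s.
Bernoulli (h₁ = h₂): P₁ − P₂ = ½ρ(v₂² − v₁²).
P₂ = P₁ − ½ρ(v₂² − v₁²) = 533000 − ½·875·(11.7² − 2.88²) = 533000 − 56400 = 477000 Pa.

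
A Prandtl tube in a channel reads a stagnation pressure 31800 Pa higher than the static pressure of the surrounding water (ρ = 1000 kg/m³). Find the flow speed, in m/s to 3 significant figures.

Bernoulli between the free stream and the stagnation point: ½ρv² = P_stag − P_static.
v = √(2ΔP/ρ) = √(2·31800/1000) = 7.97 m/s.

7.97 m/s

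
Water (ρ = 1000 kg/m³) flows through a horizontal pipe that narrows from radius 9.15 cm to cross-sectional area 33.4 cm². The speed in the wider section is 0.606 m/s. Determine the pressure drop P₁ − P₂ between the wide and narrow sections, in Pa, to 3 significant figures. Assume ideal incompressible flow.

The volume flow rate is constant, so v₂ = (A₁/A₂)v₁ = (263/33.4)·0.606 = 4.77 m/s.
Bernoulli (h₁ = h₂): P₁ − P₂ = ½ρ(v₂² − v₁²).
P₁ − P₂ = ½·1000·(4.77² − 0.606²) = ½·1000·22.4 = 11200 Pa.

ΔP ≈ 11200 Pa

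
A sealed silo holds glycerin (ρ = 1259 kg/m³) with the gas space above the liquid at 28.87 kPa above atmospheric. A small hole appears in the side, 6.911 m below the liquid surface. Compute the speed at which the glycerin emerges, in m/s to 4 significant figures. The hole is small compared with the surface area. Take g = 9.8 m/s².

Take point 1 at the surface (v₁ ≈ 0) and point 2 at the hole (at atmospheric pressure). Bernoulli: P₁ + ρg h = P_atm + ½ρv₂².
With P₁ − P_atm = 28870 Pa, v₂ = √(2gh + 2ΔP/ρ) = √(2·9.8·6.911 + 2·28870/1259) = 13.47 m/s.

v ≈ 13.47 m/s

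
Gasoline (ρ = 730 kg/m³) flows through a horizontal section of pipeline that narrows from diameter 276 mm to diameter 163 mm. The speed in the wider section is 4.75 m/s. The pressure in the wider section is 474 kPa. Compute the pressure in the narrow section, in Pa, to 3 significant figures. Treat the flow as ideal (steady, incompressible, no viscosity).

Continuity gives A₁v₁ = A₂v₂, so v₂ = (598 cm²)/(209 cm²) × 4.75 m/s = 13.6 m/s.
Along the horizontal streamline, P + ½ρv² is constant.
P₂ = P₁ − ½ρ(v₂² − v₁²) = 474000 − ½·730·(13.6² − 4.75²) = 474000 − 59500 = 415000 Pa.

P₂ ≈ 415000 Pa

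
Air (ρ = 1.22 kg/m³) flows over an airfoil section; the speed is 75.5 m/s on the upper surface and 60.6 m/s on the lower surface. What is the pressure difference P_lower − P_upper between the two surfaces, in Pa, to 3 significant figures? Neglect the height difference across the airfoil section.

Bernoulli (same height): P_lower − P_upper = ½ρ(v_upper² − v_lower²).
ΔP = ½·1.22·(75.5² − 60.6²) = 1240 Pa.

ΔP ≈ 1240 Pa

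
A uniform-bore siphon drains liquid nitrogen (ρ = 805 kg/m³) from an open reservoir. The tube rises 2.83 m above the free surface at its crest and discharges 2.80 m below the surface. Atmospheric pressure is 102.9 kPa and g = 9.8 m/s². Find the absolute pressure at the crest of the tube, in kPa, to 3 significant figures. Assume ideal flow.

P_top ≈ 58.5 kPa

The outlet speed comes from Torricelli: v = √(2g·2.80) = 7.41 m/s.
Continuity keeps v the same throughout the tube; from surface to crest, P_atm + 0 = P_top + ½ρv² + ρg·h_top.
P_top = 102900 − ½·805·7.41² − 805·9.8·2.83 = 58500 Pa.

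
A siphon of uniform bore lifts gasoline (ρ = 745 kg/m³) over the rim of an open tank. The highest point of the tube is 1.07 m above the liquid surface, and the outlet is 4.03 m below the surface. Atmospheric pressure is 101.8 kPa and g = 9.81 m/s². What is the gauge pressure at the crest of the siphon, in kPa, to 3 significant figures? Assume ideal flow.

P_gauge = -37.3 kPa

The outlet speed comes from Torricelli: v = √(2g·4.03) = 8.89 m/s.
The bore is uniform, so the speed at the crest is the same v. Bernoulli surface→crest: P_atm = P_top + ½ρv² + ρg·h_top.
P_top = 101800 − ½·745·8.89² − 745·9.81·1.07 = 64500 Pa. So P_gauge = P_top − P_atm = -37300 Pa.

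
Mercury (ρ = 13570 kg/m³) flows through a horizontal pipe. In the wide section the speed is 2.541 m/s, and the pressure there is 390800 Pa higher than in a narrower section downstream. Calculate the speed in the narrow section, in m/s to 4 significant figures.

Horizontal Bernoulli: P₁ + ½ρv₁² = P₂ + ½ρv₂², so v₂² = v₁² + 2(P₁ − P₂)/ρ.
v₂ = √(2.541² + 2·390800/13570) = √(6.457 + 57.60) = 8.003 m/s.

8.003 m/s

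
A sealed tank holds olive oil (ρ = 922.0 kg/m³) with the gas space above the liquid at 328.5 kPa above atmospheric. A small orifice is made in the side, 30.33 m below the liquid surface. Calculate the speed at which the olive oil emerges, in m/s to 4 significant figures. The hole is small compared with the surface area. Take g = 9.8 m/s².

Take point 1 at the surface (v₁ ≈ 0) and point 2 at the hole (at atmospheric pressure). Bernoulli: P₁ + ρg h = P_atm + ½ρv₂².
With P₁ − P_atm = 328500 Pa, v₂ = √(2gh + 2ΔP/ρ) = √(2·9.8·30.33 + 2·328500/922.0) = 36.15 m/s.

v ≈ 36.15 m/s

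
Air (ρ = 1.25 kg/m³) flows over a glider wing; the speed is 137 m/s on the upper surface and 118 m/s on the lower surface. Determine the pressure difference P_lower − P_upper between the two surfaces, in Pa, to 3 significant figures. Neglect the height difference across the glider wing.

ΔP ≈ 3030 Pa

With negligible Δh, P + ½ρv² is constant, so P_low − P_up = ½ρ(v_up² − v_low²).
ΔP = ½·1.25·(137² − 118²) = 3030 Pa.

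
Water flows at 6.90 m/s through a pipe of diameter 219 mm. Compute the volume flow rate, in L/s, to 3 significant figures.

Q = A·v = 0.0377 m² × 6.90 m/s = 0.260 m³/s.
Converting: 0.260 m³/s × 1000 = 260 L/s.

Q ≈ 260 L/s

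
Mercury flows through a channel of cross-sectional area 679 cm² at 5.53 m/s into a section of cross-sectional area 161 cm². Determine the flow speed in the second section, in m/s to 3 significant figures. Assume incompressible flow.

Continuity gives A₁v₁ = A₂v₂, so v₂ = (679 cm²)/(161 cm²) × 5.53 m/s = 23.3 m/s.

v₂ = 23.3 m/s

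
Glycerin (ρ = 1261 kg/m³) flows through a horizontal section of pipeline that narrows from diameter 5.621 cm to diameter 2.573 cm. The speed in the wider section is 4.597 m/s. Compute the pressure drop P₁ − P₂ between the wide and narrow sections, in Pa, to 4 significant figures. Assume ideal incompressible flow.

ΔP = 290200 Pa

Continuity gives A₁v₁ = A₂v₂, so v₂ = (24.82 cm²)/(5.200 cm²) × 4.597 m/s = 21.94 m/s.
The pipe is horizontal, so Bernoulli reduces to P₁ + ½ρv₁² = P₂ + ½ρv₂².
P₁ − P₂ = ½·1261·(21.94² − 4.597²) = ½·1261·460.2 = 290200 Pa.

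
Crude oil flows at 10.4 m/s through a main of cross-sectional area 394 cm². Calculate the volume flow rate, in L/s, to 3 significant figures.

Q ≈ 410 L/s

Q = A·v = 0.0394 m² × 10.4 m/s = 0.410 m³/s.
Converting: 0.410 m³/s × 1000 = 410 L/s.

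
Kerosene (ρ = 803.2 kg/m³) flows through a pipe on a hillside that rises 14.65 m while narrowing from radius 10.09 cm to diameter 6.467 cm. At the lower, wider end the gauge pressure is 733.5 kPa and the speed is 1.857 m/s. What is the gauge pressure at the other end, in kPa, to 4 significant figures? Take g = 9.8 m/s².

488.3 kPa

By continuity, v₂ = v₁·A₁/A₂ = 1.857·(319.8/32.85) = 18.08 m/s.
Bernoulli: P₁ + ½ρv₁² + ρg h₁ = P₂ + ½ρv₂² + ρg h₂, so P₂ = P₁ + ½ρ(v₁² − v₂²) − ρg(h₂ − h₁).
P₂ = 733500 + ½·803.2·(1.857² − 18.08²) − 803.2·9.8·(+14.65) = 733500 + (-129900) − (115300) = 488300 Pa.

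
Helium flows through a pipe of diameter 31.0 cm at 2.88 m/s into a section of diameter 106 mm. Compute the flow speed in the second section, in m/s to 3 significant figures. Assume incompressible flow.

v₂ ≈ 24.6 m/s

Mass conservation (A₁v₁ = A₂v₂) gives v₂ = 2.88 × 755/88.2 = 24.6 m/s.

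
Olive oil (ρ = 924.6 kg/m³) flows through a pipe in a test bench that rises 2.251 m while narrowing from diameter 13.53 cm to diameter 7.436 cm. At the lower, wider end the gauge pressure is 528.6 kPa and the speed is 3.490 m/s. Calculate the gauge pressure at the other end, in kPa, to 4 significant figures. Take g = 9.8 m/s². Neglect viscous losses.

The volume flow rate is constant, so v₂ = (A₁/A₂)v₁ = (143.8/43.43)·3.490 = 11.55 m/s.
Bernoulli: P₁ + ½ρv₁² + ρg h₁ = P₂ + ½ρv₂² + ρg h₂, so P₂ = P₁ + ½ρ(v₁² − v₂²) − ρg(h₂ − h₁).
P₂ = 528600 + ½·924.6·(3.490² − 11.55²) − 924.6·9.8·(+2.251) = 528600 + (-56090) − (20400) = 452100 Pa.

P₂ ≈ 452.1 kPa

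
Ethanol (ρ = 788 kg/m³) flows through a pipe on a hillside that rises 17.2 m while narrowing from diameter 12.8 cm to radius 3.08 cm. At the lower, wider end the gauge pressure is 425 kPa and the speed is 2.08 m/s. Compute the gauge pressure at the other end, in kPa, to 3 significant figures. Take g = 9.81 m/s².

Mass conservation (A₁v₁ = A₂v₂) gives v₂ = 2.08 × 129/29.8 = 8.98 m/s.
Applying Bernoulli between the two ends and solving for P₂: P₂ = P₁ + ½ρ(v₁² − v₂²) − ρgΔh.
P₂ = 425000 + ½·788·(2.08² − 8.98²) − 788·9.81·(+17.2) = 425000 + (-30100) − (133000) = 262000 Pa.

P₂ ≈ 262 kPa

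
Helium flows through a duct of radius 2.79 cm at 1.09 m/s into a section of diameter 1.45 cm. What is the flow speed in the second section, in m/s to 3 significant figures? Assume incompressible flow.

Continuity gives A₁v₁ = A₂v₂, so v₂ = (24.5 cm²)/(1.65 cm²) × 1.09 m/s = 16.1 m/s.

16.1 m/s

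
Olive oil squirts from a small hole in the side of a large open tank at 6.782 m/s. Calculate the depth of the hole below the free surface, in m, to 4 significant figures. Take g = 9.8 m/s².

For a small hole in a large open tank, ½v² = gh, giving h = v²/(2g).
h = 6.782²/(2·9.8) = 46.00/19.60 = 2.347 m.

h ≈ 2.347 m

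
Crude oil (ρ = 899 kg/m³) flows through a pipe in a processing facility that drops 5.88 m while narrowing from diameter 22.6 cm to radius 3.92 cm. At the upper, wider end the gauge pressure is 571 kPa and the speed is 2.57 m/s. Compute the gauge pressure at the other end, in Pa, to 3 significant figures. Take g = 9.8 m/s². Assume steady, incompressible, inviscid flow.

By continuity, v₂ = v₁·A₁/A₂ = 2.57·(401/48.3) = 21.4 m/s.
Energy conservation along the streamline gives P₂ = P₁ − ½ρ(v₂² − v₁²) − ρg(h₂ − h₁).
P₂ = 571000 + ½·899·(2.57² − 21.4²) − 899·9.8·(−5.88) = 571000 + (-202000) − (-51800) = 421000 Pa.

P₂ ≈ 421000 Pa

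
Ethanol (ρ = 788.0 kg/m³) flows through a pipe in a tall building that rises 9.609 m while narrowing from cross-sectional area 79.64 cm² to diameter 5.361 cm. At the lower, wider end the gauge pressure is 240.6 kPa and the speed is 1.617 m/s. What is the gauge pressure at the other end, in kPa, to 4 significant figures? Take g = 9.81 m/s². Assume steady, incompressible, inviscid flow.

Mass conservation (A₁v₁ = A₂v₂) gives v₂ = 1.617 × 79.64/22.57 = 5.705 m/s.
Bernoulli: P₁ + ½ρv₁² + ρg h₁ = P₂ + ½ρv₂² + ρg h₂, so P₂ = P₁ + ½ρ(v₁² − v₂²) − ρg(h₂ − h₁).
P₂ = 240600 + ½·788.0·(1.617² − 5.705²) − 788.0·9.81·(+9.609) = 240600 + (-11790) − (74280) = 154500 Pa.

154.5 kPa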